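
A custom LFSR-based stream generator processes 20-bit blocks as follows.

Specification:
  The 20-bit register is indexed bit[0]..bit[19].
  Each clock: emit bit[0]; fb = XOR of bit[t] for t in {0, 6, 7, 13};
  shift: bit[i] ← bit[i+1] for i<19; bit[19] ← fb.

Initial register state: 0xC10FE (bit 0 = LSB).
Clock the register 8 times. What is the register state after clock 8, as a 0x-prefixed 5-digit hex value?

0xFCC10

reg_0 = 0xC10FE
clock 1: out=0, reg = 0x6087F
clock 2: out=1, reg = 0x3043F
clock 3: out=1, reg = 0x9821F
clock 4: out=1, reg = 0xCC10F
clock 5: out=1, reg = 0xE6087
clock 6: out=1, reg = 0xF3043
clock 7: out=1, reg = 0xF9821
clock 8: out=1, reg = 0xFCC10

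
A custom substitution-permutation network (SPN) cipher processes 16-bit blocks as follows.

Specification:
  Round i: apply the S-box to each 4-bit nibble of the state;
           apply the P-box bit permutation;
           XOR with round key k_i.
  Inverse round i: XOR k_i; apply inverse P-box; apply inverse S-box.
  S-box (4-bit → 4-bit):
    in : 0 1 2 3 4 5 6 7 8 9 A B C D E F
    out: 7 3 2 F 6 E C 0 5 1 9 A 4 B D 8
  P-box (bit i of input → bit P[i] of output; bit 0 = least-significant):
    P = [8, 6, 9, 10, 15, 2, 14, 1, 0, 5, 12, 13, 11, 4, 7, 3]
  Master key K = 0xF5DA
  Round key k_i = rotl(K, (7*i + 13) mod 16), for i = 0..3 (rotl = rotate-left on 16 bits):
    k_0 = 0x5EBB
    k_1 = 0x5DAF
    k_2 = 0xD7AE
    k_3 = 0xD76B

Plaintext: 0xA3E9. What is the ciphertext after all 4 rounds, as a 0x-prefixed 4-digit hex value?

s_0 = plaintext = 0xA3E9
s_1 = Round(s_0, k_0) = 0xA790
s_2 = Round(s_1, k_1) = 0xD6E7
s_3 = Round(s_2, k_2) = 0x2FB4
s_4 = Round(s_3, k_3) = 0xF53D

0xF53D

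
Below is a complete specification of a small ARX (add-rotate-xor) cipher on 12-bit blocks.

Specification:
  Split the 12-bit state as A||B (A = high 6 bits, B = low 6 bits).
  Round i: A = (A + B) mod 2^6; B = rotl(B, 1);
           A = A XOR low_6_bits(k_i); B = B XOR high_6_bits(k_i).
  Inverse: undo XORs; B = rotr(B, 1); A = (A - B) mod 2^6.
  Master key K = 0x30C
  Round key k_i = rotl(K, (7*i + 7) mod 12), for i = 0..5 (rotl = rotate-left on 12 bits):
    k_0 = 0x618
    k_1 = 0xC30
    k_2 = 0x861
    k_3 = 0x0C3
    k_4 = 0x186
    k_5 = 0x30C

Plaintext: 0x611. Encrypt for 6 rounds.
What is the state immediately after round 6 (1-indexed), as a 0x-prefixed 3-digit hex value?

s_0 = plaintext = 0x611
s_1 = Round(s_0, k_0) = 0xC7A
s_2 = Round(s_1, k_1) = 0x6C5
s_3 = Round(s_2, k_2) = 0x06B
s_4 = Round(s_3, k_3) = 0xBD4
s_5 = Round(s_4, k_4) = 0x16E
s_6 = Round(s_5, k_5) = 0xFD1

0xFD1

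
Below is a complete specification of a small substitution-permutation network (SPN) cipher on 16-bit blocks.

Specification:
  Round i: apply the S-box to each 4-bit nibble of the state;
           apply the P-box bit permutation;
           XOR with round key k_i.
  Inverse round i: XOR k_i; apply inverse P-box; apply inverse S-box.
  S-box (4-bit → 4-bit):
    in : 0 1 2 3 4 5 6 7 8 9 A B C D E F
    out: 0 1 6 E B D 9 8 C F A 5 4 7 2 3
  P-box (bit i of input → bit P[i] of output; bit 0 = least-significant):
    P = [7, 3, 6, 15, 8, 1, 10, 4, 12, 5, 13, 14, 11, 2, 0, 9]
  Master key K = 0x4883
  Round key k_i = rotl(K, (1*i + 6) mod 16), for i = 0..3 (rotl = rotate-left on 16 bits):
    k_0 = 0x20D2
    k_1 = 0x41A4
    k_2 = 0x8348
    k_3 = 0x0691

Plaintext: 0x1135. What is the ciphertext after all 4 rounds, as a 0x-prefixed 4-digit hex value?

s_0 = plaintext = 0x1135
s_1 = Round(s_0, k_0) = 0xBC00
s_2 = Round(s_1, k_1) = 0x69A5
s_3 = Round(s_2, k_2) = 0x79BA
s_4 = Round(s_3, k_3) = 0xF1B9

0xF1B9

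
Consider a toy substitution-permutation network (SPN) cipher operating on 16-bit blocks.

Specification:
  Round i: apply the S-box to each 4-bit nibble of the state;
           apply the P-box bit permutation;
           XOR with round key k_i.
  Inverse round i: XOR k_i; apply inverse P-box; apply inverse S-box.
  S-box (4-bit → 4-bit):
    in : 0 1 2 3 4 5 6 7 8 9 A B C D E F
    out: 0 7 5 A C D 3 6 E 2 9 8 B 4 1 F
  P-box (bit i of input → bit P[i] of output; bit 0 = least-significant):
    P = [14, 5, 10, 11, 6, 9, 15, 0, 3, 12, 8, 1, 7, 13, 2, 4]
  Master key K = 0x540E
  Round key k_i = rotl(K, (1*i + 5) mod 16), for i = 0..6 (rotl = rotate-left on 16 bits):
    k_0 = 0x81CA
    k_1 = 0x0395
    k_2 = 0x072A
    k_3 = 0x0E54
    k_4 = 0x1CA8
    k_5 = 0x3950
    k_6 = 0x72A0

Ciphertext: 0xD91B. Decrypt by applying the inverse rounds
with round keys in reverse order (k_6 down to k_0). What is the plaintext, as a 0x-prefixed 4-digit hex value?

0xBCD1

s_0 = ciphertext = 0xD91B
s_1 = InvRound(s_0, k_6) = 0xC583
s_2 = InvRound(s_1, k_5) = 0xC355
s_3 = InvRound(s_2, k_4) = 0x51FF
s_4 = InvRound(s_3, k_3) = 0xEF3F
s_5 = InvRound(s_4, k_2) = 0x804A
s_6 = InvRound(s_5, k_1) = 0x55F0
s_7 = InvRound(s_6, k_0) = 0xBCD1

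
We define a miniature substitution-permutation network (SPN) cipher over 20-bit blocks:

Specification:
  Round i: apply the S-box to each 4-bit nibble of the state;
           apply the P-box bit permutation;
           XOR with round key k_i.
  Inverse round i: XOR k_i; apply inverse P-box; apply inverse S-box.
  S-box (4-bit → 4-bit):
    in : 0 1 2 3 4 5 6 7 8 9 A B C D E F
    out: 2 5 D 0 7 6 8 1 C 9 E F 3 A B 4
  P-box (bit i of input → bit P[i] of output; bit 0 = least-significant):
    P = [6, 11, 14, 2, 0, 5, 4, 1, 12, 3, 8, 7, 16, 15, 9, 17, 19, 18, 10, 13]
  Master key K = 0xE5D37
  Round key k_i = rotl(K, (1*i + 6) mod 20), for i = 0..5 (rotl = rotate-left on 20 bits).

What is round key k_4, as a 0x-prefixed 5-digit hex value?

0x4DF97

K = 0xE5D37
k_0 = rotl(K, (1*0+6) mod 20) = rotl(K, 6) = 0x74DF9
k_1 = rotl(K, (1*1+6) mod 20) = rotl(K, 7) = 0xE9BF2
k_2 = rotl(K, (1*2+6) mod 20) = rotl(K, 8) = 0xD37E5
k_3 = rotl(K, (1*3+6) mod 20) = rotl(K, 9) = 0xA6FCB
k_4 = rotl(K, (1*4+6) mod 20) = rotl(K, 10) = 0x4DF97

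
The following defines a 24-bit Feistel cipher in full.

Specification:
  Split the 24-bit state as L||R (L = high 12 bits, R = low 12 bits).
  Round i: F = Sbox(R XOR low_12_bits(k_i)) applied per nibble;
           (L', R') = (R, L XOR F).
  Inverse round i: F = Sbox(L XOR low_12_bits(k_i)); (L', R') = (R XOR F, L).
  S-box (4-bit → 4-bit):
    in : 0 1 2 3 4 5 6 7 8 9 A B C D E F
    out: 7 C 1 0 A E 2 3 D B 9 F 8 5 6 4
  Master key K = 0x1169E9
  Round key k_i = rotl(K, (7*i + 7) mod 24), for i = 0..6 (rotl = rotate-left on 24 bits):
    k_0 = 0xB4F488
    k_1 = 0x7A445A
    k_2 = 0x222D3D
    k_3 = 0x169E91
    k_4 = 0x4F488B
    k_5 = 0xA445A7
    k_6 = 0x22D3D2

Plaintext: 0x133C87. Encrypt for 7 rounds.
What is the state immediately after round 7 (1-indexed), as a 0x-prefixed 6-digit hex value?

0xA88807

s_0 = plaintext = 0x133C87
s_1 = Round(s_0, k_0) = 0xC87C47
s_2 = Round(s_1, k_1) = 0xC47142
s_3 = Round(s_2, k_2) = 0x142473
s_4 = Round(s_3, k_3) = 0x473823
s_5 = Round(s_4, k_4) = 0x8233EE
s_6 = Round(s_5, k_5) = 0x3EEA88
s_7 = Round(s_6, k_6) = 0xA88807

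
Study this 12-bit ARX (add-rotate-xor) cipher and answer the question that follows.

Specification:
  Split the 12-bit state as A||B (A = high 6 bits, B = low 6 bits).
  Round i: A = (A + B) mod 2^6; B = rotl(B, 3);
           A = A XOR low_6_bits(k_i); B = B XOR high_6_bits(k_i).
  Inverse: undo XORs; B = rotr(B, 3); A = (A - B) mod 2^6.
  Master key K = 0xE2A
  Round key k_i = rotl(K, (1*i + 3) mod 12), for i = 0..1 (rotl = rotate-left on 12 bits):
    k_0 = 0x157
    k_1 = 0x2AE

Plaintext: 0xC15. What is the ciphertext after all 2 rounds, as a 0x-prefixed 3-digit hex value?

0xBF7

s_0 = plaintext = 0xC15
s_1 = Round(s_0, k_0) = 0x4AF
s_2 = Round(s_1, k_1) = 0xBF7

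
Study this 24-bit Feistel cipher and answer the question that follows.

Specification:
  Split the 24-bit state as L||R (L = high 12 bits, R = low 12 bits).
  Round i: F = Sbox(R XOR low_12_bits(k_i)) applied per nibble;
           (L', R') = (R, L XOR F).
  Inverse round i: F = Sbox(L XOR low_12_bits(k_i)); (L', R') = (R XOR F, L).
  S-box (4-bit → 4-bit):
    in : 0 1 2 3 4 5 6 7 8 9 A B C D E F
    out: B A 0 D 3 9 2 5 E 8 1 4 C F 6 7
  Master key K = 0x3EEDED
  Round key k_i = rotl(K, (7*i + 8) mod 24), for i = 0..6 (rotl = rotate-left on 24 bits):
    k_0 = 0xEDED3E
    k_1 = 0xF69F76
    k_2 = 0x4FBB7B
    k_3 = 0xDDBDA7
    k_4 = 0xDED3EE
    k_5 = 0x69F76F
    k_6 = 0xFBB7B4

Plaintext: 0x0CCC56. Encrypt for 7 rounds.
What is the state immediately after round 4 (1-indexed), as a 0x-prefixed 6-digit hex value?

0xCF4F48

s_0 = plaintext = 0x0CCC56
s_1 = Round(s_0, k_0) = 0xC56AE2
s_2 = Round(s_1, k_1) = 0xAE25D5
s_3 = Round(s_2, k_2) = 0x5D5CF4
s_4 = Round(s_3, k_3) = 0xCF4F48
s_5 = Round(s_4, k_4) = 0xF480E6
s_6 = Round(s_5, k_5) = 0x0E6AA0
s_7 = Round(s_6, k_6) = 0xAA0F45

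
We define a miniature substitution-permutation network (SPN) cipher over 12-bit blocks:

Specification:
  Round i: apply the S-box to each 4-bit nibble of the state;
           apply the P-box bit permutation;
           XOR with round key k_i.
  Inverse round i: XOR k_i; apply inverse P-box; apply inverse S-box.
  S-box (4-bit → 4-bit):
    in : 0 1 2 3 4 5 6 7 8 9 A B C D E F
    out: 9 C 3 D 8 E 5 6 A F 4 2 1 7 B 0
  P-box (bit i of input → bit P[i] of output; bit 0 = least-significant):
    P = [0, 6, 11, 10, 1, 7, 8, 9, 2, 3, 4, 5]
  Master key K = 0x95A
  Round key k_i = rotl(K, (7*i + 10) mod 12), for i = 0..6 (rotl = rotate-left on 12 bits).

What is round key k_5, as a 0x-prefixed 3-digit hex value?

0x52B

K = 0x95A
k_0 = rotl(K, (7*0+10) mod 12) = rotl(K, 10) = 0xA56
k_1 = rotl(K, (7*1+10) mod 12) = rotl(K, 5) = 0xB52
k_2 = rotl(K, (7*2+10) mod 12) = rotl(K, 0) = 0x95A
k_3 = rotl(K, (7*3+10) mod 12) = rotl(K, 7) = 0xD4A
k_4 = rotl(K, (7*4+10) mod 12) = rotl(K, 2) = 0x56A
k_5 = rotl(K, (7*5+10) mod 12) = rotl(K, 9) = 0x52B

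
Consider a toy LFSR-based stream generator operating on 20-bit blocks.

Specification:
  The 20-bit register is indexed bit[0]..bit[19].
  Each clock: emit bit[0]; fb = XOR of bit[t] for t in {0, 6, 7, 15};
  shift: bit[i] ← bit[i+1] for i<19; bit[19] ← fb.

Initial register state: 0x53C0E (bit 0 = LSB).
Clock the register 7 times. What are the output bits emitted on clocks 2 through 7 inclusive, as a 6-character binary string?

reg_0 = 0x53C0E
clock 1: out=0, reg = 0x29E07
clock 2: out=1, reg = 0x14F03
clock 3: out=1, reg = 0x8A781
clock 4: out=1, reg = 0xC53C0
clock 5: out=0, reg = 0x629E0
clock 6: out=0, reg = 0x314F0
clock 7: out=0, reg = 0x18A78

111000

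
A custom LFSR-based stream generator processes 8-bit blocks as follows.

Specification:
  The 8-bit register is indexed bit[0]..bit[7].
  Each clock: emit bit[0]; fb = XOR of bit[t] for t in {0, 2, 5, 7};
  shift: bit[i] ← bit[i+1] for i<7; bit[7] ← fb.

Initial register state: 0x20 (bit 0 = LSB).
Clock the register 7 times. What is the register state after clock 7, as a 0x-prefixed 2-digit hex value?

0x1E

reg_0 = 0x20
clock 1: out=0, reg = 0x90
clock 2: out=0, reg = 0xC8
clock 3: out=0, reg = 0xE4
clock 4: out=0, reg = 0xF2
clock 5: out=0, reg = 0x79
clock 6: out=1, reg = 0x3C
clock 7: out=0, reg = 0x1E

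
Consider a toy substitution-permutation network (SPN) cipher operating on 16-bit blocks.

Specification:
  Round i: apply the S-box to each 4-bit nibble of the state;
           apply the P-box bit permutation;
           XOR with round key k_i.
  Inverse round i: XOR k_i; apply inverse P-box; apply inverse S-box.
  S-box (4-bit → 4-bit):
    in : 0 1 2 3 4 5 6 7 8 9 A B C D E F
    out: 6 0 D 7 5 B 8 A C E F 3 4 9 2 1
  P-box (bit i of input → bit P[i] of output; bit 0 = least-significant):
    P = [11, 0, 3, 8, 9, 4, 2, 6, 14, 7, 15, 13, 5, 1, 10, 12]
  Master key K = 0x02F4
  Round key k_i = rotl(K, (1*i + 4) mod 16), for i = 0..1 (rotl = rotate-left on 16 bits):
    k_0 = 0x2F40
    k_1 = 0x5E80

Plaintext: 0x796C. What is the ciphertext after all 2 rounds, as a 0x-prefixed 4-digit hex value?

0x03CF

s_0 = plaintext = 0x796C
s_1 = Round(s_0, k_0) = 0x9F8A
s_2 = Round(s_1, k_1) = 0x03CF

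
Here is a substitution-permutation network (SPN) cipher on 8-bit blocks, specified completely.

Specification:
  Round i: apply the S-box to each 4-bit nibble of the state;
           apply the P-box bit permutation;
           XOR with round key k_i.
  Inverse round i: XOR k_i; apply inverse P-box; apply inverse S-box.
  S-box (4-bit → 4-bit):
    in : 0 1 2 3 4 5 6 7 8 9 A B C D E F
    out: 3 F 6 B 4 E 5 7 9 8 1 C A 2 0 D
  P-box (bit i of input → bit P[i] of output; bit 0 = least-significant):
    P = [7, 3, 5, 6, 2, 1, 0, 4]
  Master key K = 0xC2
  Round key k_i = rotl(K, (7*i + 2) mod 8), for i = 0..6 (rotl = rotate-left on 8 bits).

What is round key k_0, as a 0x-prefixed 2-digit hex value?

0x0B

K = 0xC2
k_0 = rotl(K, (7*0+2) mod 8) = rotl(K, 2) = 0x0B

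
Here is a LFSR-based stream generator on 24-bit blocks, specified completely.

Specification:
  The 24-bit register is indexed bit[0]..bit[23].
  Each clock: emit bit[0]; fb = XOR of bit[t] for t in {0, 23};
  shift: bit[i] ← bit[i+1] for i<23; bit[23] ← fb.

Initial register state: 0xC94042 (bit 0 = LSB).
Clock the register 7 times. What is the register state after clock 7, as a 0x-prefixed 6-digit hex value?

0x839280

reg_0 = 0xC94042
clock 1: out=0, reg = 0xE4A021
clock 2: out=1, reg = 0x725010
clock 3: out=0, reg = 0x392808
clock 4: out=0, reg = 0x1C9404
clock 5: out=0, reg = 0x0E4A02
clock 6: out=0, reg = 0x072501
clock 7: out=1, reg = 0x839280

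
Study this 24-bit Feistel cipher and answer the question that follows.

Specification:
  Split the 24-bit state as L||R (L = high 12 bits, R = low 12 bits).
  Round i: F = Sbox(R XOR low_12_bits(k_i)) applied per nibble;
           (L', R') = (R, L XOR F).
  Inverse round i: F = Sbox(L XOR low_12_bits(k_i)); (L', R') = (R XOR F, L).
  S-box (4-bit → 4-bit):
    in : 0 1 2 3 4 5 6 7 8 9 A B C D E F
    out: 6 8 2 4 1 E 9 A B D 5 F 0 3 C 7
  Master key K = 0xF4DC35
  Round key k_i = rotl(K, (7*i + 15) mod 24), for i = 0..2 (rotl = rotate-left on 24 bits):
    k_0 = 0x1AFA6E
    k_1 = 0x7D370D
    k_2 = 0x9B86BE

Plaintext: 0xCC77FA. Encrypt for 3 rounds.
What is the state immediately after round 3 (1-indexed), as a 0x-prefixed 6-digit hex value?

s_0 = plaintext = 0xCC77FA
s_1 = Round(s_0, k_0) = 0x7FAF16
s_2 = Round(s_1, k_1) = 0xF16C75
s_3 = Round(s_2, k_2) = 0xC75A19

0xC75A19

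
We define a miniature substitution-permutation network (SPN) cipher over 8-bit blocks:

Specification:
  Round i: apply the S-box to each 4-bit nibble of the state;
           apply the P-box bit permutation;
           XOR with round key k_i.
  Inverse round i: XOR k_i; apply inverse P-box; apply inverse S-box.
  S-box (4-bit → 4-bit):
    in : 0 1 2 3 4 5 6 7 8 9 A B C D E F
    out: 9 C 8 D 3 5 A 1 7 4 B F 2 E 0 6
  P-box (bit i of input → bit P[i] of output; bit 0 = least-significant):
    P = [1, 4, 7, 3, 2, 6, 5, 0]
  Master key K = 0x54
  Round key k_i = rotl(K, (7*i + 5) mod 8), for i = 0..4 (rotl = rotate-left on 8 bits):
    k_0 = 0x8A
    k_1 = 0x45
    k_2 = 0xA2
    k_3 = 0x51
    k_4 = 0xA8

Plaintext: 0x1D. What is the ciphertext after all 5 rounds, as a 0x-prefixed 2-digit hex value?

s_0 = plaintext = 0x1D
s_1 = Round(s_0, k_0) = 0x33
s_2 = Round(s_1, k_1) = 0xEA
s_3 = Round(s_2, k_2) = 0xB8
s_4 = Round(s_3, k_3) = 0xA6
s_5 = Round(s_4, k_4) = 0xF5

0xF5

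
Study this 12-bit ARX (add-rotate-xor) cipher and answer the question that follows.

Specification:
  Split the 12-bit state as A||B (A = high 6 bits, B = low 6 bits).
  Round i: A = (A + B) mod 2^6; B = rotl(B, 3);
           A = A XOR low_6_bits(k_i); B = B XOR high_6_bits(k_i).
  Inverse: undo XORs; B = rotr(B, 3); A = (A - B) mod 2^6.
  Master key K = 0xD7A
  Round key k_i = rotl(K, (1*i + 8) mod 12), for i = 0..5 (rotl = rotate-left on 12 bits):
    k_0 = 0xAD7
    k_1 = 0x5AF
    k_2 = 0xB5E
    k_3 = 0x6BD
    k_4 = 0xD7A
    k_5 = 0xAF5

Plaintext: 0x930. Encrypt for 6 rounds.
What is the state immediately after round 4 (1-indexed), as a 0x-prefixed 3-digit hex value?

0x2CC

s_0 = plaintext = 0x930
s_1 = Round(s_0, k_0) = 0x0ED
s_2 = Round(s_1, k_1) = 0x7FB
s_3 = Round(s_2, k_2) = 0x132
s_4 = Round(s_3, k_3) = 0x2CC
s_5 = Round(s_4, k_4) = 0xB54
s_6 = Round(s_5, k_5) = 0xD09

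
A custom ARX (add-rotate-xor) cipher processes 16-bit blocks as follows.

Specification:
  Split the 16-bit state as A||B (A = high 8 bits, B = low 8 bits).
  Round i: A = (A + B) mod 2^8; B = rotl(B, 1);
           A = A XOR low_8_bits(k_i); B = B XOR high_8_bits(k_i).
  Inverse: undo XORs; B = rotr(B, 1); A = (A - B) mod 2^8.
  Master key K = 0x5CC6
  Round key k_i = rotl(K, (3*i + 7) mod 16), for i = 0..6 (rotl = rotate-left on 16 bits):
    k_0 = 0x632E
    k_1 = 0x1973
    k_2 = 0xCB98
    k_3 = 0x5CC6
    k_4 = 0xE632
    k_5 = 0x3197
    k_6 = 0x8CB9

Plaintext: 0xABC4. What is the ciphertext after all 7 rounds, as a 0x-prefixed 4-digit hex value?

s_0 = plaintext = 0xABC4
s_1 = Round(s_0, k_0) = 0x41EA
s_2 = Round(s_1, k_1) = 0x58CC
s_3 = Round(s_2, k_2) = 0xBC52
s_4 = Round(s_3, k_3) = 0xC8F8
s_5 = Round(s_4, k_4) = 0xF217
s_6 = Round(s_5, k_5) = 0x9E1F
s_7 = Round(s_6, k_6) = 0x04B2

0x04B2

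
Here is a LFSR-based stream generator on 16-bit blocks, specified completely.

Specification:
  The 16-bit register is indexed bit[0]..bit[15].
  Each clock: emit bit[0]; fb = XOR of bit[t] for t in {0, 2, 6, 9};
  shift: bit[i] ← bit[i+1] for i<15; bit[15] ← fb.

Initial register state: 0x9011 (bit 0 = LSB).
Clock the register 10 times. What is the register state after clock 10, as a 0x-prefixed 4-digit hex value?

reg_0 = 0x9011
clock 1: out=1, reg = 0xC808
clock 2: out=0, reg = 0x6404
clock 3: out=0, reg = 0xB202
clock 4: out=0, reg = 0xD901
clock 5: out=1, reg = 0xEC80
clock 6: out=0, reg = 0x7640
clock 7: out=0, reg = 0x3B20
clock 8: out=0, reg = 0x9D90
clock 9: out=0, reg = 0x4EC8
clock 10: out=0, reg = 0x2764

0x2764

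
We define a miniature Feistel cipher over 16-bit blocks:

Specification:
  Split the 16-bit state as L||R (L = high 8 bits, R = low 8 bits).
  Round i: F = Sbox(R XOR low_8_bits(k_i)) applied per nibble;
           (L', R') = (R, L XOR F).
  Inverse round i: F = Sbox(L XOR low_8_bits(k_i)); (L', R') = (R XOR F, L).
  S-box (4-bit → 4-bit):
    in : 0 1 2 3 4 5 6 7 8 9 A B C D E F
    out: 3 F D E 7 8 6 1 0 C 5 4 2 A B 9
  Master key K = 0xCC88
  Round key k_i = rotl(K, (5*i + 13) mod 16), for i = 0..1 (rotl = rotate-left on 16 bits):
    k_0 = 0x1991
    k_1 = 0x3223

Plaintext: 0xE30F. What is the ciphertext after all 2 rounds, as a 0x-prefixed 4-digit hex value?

s_0 = plaintext = 0xE30F
s_1 = Round(s_0, k_0) = 0x0F28
s_2 = Round(s_1, k_1) = 0x283B

0x283B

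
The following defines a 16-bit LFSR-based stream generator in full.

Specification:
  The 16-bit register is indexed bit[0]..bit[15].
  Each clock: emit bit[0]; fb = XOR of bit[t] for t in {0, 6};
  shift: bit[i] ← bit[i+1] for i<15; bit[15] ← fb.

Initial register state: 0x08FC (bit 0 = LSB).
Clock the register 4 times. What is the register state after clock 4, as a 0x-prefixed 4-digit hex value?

0xF08F

reg_0 = 0x08FC
clock 1: out=0, reg = 0x847E
clock 2: out=0, reg = 0xC23F
clock 3: out=1, reg = 0xE11F
clock 4: out=1, reg = 0xF08F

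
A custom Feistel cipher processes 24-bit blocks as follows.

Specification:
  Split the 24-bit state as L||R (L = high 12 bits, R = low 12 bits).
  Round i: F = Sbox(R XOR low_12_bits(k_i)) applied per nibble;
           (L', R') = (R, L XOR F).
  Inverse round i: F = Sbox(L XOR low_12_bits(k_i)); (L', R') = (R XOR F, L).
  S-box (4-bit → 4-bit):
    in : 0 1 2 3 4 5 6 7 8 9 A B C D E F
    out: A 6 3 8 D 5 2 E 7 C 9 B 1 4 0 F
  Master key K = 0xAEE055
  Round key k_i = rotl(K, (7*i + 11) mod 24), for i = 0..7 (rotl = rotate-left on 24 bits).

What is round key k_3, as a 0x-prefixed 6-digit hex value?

K = 0xAEE055
k_0 = rotl(K, (7*0+11) mod 24) = rotl(K, 11) = 0x02AD77
k_1 = rotl(K, (7*1+11) mod 24) = rotl(K, 18) = 0x56BB81
k_2 = rotl(K, (7*2+11) mod 24) = rotl(K, 1) = 0x5DC0AB
k_3 = rotl(K, (7*3+11) mod 24) = rotl(K, 8) = 0xE055AE

0xE055AE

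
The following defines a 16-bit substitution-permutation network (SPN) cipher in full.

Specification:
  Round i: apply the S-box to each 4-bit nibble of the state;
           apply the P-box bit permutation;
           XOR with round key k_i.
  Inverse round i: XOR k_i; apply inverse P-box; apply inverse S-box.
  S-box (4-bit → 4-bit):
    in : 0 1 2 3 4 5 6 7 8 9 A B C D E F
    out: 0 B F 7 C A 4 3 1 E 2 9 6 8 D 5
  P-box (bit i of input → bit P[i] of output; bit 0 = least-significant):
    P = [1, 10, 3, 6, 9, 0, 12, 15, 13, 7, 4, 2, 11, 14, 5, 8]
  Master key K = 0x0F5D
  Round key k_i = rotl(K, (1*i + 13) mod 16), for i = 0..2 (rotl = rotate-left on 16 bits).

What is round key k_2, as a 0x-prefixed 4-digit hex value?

0x87AE

K = 0x0F5D
k_0 = rotl(K, (1*0+13) mod 16) = rotl(K, 13) = 0xA1EB
k_1 = rotl(K, (1*1+13) mod 16) = rotl(K, 14) = 0x43D7
k_2 = rotl(K, (1*2+13) mod 16) = rotl(K, 15) = 0x87AE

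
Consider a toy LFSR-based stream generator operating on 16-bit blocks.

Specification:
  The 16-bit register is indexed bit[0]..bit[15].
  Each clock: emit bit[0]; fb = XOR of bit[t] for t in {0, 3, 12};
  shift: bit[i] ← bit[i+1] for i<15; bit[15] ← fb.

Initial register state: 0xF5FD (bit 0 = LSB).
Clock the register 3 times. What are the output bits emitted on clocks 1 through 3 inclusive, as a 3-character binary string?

101

reg_0 = 0xF5FD
clock 1: out=1, reg = 0xFAFE
clock 2: out=0, reg = 0x7D7F
clock 3: out=1, reg = 0xBEBF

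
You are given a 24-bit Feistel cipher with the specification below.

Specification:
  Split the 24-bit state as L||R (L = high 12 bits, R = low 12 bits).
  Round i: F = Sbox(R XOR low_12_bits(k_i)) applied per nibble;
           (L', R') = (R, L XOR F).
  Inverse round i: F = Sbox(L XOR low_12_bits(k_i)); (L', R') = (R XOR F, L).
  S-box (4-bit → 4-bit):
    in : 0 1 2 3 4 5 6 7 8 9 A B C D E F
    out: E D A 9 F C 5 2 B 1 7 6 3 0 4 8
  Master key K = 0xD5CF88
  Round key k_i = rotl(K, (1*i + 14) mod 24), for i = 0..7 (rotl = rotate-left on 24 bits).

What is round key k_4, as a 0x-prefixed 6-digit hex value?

K = 0xD5CF88
k_0 = rotl(K, (1*0+14) mod 24) = rotl(K, 14) = 0xE23573
k_1 = rotl(K, (1*1+14) mod 24) = rotl(K, 15) = 0xC46AE7
k_2 = rotl(K, (1*2+14) mod 24) = rotl(K, 16) = 0x88D5CF
k_3 = rotl(K, (1*3+14) mod 24) = rotl(K, 17) = 0x11AB9F
k_4 = rotl(K, (1*4+14) mod 24) = rotl(K, 18) = 0x23573E

0x23573E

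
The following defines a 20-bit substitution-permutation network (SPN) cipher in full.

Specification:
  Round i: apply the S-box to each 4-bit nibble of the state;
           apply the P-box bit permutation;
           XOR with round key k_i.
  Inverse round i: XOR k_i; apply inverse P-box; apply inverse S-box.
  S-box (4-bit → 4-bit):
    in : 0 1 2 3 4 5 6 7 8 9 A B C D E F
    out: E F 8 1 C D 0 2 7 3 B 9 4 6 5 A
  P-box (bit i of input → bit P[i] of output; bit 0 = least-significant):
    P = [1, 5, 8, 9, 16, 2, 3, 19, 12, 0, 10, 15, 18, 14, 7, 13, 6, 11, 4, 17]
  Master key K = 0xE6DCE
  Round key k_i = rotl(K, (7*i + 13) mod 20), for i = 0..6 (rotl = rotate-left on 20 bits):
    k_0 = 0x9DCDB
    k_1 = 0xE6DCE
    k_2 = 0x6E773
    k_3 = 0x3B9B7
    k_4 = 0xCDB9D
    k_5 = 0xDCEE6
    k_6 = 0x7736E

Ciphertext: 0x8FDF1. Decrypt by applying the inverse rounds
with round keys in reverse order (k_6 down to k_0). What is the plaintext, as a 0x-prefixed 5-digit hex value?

s_0 = ciphertext = 0x8FDF1
s_1 = InvRound(s_0, k_6) = 0x0E01B
s_2 = InvRound(s_1, k_5) = 0x85D1F
s_3 = InvRound(s_2, k_4) = 0x6E46B
s_4 = InvRound(s_3, k_3) = 0x88E8C
s_5 = InvRound(s_4, k_2) = 0x11708
s_6 = InvRound(s_5, k_1) = 0xA13AB
s_7 = InvRound(s_6, k_0) = 0x17430

0x17430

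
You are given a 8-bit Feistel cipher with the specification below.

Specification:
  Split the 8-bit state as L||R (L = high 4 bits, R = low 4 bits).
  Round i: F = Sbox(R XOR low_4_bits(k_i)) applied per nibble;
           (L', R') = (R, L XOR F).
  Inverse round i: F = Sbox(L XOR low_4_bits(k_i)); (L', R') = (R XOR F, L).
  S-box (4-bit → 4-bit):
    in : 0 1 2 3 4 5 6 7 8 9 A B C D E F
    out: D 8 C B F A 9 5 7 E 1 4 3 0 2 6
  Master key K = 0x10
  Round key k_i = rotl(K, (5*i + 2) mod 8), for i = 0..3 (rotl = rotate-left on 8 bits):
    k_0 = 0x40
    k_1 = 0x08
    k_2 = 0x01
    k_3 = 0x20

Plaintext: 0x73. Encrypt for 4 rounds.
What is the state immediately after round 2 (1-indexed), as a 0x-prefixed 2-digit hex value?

s_0 = plaintext = 0x73
s_1 = Round(s_0, k_0) = 0x3C
s_2 = Round(s_1, k_1) = 0xCC
s_3 = Round(s_2, k_2) = 0xCC
s_4 = Round(s_3, k_3) = 0xCF

0xCC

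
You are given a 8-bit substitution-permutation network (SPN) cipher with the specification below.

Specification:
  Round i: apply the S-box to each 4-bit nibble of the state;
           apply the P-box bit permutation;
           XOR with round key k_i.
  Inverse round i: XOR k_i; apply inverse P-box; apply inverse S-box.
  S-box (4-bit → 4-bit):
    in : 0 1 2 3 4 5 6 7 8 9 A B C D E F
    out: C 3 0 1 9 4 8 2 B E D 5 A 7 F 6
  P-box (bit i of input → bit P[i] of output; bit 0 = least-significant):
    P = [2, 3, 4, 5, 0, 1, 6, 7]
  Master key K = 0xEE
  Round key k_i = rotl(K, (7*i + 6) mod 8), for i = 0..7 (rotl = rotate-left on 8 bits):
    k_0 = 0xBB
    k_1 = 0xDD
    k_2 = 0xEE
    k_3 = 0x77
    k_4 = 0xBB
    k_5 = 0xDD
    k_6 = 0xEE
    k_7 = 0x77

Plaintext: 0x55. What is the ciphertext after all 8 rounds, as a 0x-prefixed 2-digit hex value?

s_0 = plaintext = 0x55
s_1 = Round(s_0, k_0) = 0xEB
s_2 = Round(s_1, k_1) = 0x0A
s_3 = Round(s_2, k_2) = 0x1A
s_4 = Round(s_3, k_3) = 0x40
s_5 = Round(s_4, k_4) = 0x0A
s_6 = Round(s_5, k_5) = 0x29
s_7 = Round(s_6, k_6) = 0xD6
s_8 = Round(s_7, k_7) = 0x14

0x14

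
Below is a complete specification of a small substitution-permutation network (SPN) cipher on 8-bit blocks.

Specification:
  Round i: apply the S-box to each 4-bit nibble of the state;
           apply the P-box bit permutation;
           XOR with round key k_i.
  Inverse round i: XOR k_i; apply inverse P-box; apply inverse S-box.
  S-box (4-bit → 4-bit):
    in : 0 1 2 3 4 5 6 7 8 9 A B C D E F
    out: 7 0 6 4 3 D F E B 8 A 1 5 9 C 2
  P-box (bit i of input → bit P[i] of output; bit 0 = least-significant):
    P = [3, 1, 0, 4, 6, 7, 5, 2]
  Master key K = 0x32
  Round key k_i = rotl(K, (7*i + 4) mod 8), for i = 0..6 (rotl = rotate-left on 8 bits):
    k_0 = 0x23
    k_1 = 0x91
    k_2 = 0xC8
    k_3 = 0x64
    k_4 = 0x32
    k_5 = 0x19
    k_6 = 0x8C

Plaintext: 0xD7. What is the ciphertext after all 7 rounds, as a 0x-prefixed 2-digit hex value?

s_0 = plaintext = 0xD7
s_1 = Round(s_0, k_0) = 0x74
s_2 = Round(s_1, k_1) = 0x3F
s_3 = Round(s_2, k_2) = 0xEA
s_4 = Round(s_3, k_3) = 0x52
s_5 = Round(s_4, k_4) = 0x55
s_6 = Round(s_5, k_5) = 0x64
s_7 = Round(s_6, k_6) = 0x62

0x62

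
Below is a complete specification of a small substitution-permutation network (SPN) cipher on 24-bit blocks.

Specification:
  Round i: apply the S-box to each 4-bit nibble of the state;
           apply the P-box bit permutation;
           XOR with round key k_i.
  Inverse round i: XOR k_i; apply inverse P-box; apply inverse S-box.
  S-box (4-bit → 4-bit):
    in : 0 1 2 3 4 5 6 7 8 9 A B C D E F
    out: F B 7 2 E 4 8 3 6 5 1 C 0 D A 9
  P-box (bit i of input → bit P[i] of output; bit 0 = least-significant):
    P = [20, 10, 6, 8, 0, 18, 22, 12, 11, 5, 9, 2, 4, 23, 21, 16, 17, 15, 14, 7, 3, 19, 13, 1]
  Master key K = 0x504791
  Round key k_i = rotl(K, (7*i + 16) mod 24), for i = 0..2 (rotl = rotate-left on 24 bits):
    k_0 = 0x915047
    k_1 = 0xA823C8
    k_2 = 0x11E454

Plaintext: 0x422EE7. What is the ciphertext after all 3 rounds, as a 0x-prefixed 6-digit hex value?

0xB4C6A3

s_0 = plaintext = 0x422EE7
s_1 = Round(s_0, k_0) = 0x2FA471
s_2 = Round(s_1, k_1) = 0xB60475
s_3 = Round(s_2, k_2) = 0xB4C6A3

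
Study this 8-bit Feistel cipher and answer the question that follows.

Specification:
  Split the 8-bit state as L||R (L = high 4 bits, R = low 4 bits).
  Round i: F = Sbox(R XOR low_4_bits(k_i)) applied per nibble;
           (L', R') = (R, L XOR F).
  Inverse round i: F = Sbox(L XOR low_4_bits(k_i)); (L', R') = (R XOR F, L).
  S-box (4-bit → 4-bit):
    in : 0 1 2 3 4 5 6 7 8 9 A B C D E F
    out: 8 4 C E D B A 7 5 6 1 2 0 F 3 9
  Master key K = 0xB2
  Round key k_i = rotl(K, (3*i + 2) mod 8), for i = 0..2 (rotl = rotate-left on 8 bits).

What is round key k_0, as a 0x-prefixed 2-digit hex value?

K = 0xB2
k_0 = rotl(K, (3*0+2) mod 8) = rotl(K, 2) = 0xCA

0xCA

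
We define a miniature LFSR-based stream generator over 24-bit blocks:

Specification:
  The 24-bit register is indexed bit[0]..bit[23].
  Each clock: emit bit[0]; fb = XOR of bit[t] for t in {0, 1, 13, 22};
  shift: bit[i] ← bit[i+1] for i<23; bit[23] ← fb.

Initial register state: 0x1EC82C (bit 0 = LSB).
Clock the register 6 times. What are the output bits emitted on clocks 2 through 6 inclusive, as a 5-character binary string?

reg_0 = 0x1EC82C
clock 1: out=0, reg = 0x0F6416
clock 2: out=0, reg = 0x07B20B
clock 3: out=1, reg = 0x83D905
clock 4: out=1, reg = 0xC1EC82
clock 5: out=0, reg = 0xE0F641
clock 6: out=1, reg = 0xF07B20

01101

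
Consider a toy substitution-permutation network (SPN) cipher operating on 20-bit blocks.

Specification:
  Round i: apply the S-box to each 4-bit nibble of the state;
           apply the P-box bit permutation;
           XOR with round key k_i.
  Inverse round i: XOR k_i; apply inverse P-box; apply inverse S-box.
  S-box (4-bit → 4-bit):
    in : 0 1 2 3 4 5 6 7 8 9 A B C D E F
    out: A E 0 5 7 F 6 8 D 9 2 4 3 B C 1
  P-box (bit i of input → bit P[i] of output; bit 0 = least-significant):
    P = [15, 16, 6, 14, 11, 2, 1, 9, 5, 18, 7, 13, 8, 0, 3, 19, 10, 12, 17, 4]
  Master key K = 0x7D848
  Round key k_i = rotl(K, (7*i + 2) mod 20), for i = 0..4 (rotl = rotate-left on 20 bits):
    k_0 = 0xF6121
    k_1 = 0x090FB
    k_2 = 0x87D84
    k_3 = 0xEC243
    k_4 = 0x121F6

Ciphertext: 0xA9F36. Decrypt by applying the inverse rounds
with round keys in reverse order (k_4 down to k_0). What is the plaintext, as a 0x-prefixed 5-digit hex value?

0x76119

s_0 = ciphertext = 0xA9F36
s_1 = InvRound(s_0, k_4) = 0x47E94
s_2 = InvRound(s_1, k_3) = 0x50E43
s_3 = InvRound(s_2, k_2) = 0xAD111
s_4 = InvRound(s_3, k_1) = 0xB83BE
s_5 = InvRound(s_4, k_0) = 0x76119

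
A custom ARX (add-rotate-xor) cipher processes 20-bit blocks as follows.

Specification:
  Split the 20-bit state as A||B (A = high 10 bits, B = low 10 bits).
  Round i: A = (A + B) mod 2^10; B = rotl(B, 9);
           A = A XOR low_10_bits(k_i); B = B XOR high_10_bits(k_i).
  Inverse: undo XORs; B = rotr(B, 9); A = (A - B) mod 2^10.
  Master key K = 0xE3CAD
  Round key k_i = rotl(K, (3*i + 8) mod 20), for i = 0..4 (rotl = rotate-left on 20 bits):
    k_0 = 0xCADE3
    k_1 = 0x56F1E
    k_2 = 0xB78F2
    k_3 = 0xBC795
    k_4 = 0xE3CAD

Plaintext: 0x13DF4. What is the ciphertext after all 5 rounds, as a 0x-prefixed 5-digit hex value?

0x96796

s_0 = plaintext = 0x13DF4
s_1 = Round(s_0, k_0) = 0xE83D1
s_2 = Round(s_1, k_1) = 0x1BEB3
s_3 = Round(s_2, k_2) = 0xF4187
s_4 = Round(s_3, k_3) = 0xB0832
s_5 = Round(s_4, k_4) = 0x96796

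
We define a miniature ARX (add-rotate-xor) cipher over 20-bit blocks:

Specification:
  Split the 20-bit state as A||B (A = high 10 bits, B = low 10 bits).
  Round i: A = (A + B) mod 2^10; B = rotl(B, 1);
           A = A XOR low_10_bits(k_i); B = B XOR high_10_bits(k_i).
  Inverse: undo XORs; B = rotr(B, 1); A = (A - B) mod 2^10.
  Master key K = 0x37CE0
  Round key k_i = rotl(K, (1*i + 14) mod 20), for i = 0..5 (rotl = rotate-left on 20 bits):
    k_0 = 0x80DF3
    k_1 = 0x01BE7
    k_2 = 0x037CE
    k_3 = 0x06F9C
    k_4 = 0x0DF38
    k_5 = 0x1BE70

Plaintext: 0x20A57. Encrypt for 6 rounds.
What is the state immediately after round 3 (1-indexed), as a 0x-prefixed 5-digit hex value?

s_0 = plaintext = 0x20A57
s_1 = Round(s_0, k_0) = 0xCAAAC
s_2 = Round(s_1, k_1) = 0x8C55F
s_3 = Round(s_2, k_2) = 0x17AB3
s_4 = Round(s_3, k_3) = 0x2357C
s_5 = Round(s_4, k_4) = 0x4C6CF
s_6 = Round(s_5, k_5) = 0x9C1F0

0x17AB3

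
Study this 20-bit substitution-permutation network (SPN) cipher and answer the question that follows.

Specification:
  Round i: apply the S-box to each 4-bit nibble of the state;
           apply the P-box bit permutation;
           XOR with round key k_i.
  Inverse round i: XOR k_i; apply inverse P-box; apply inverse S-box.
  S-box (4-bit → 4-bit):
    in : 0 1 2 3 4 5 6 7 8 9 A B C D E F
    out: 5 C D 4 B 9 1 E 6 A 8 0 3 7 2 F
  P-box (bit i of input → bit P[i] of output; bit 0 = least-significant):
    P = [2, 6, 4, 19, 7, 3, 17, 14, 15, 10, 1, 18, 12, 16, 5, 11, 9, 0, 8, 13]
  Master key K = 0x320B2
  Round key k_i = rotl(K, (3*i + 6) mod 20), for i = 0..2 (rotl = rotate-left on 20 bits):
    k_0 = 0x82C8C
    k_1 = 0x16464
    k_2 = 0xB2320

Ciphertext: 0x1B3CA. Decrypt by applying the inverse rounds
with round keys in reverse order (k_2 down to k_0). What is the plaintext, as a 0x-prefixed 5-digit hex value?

s_0 = ciphertext = 0x1B3CA
s_1 = InvRound(s_0, k_2) = 0xB00D9
s_2 = InvRound(s_1, k_1) = 0x93EF2
s_3 = InvRound(s_2, k_0) = 0x6D3ED

0x6D3ED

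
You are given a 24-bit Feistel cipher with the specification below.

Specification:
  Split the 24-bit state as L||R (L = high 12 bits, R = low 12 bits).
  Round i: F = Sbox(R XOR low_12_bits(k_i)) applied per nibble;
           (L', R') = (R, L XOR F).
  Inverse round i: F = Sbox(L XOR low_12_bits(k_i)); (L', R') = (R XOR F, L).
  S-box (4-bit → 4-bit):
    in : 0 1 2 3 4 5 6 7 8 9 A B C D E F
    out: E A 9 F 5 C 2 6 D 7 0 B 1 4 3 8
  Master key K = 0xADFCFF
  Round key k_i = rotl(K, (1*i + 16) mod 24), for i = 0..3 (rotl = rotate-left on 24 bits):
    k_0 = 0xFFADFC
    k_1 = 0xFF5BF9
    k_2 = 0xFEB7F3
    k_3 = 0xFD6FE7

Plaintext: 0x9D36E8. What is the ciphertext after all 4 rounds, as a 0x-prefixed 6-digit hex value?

s_0 = plaintext = 0x9D36E8
s_1 = Round(s_0, k_0) = 0x6E8276
s_2 = Round(s_1, k_1) = 0x276130
s_3 = Round(s_2, k_2) = 0x130069
s_4 = Round(s_3, k_3) = 0x0699E3

0x0699E3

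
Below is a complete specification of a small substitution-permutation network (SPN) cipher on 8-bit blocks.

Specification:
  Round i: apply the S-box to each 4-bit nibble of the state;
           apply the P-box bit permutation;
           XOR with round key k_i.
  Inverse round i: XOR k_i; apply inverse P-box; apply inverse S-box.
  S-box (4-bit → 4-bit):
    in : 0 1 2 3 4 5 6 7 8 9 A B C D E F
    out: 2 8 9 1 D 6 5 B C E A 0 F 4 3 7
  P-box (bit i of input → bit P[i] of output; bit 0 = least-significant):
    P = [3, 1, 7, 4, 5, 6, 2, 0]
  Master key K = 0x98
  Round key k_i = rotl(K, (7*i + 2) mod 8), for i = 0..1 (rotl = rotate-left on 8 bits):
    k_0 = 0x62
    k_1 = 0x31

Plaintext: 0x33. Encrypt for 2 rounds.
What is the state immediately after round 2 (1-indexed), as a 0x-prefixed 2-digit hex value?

0x06

s_0 = plaintext = 0x33
s_1 = Round(s_0, k_0) = 0x4A
s_2 = Round(s_1, k_1) = 0x06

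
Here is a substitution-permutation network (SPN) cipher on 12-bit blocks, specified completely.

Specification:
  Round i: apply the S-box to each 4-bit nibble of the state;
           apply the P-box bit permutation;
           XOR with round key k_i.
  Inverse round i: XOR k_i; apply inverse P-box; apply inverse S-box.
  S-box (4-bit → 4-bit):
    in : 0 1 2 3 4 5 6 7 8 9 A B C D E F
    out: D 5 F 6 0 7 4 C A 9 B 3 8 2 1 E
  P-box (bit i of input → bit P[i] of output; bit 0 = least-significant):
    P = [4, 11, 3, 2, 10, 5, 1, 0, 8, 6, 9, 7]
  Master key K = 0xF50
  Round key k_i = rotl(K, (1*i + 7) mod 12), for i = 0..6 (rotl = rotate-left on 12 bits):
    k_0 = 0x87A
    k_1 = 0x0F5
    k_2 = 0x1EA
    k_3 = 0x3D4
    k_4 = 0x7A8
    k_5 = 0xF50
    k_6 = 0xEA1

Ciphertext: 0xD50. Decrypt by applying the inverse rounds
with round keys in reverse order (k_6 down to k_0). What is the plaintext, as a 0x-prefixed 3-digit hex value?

0x226

s_0 = ciphertext = 0xD50
s_1 = InvRound(s_0, k_6) = 0x28E
s_2 = InvRound(s_1, k_5) = 0xA12
s_3 = InvRound(s_2, k_4) = 0x955
s_4 = InvRound(s_3, k_3) = 0x7CD
s_5 = InvRound(s_4, k_2) = 0x62C
s_6 = InvRound(s_5, k_1) = 0xF91
s_7 = InvRound(s_6, k_0) = 0x226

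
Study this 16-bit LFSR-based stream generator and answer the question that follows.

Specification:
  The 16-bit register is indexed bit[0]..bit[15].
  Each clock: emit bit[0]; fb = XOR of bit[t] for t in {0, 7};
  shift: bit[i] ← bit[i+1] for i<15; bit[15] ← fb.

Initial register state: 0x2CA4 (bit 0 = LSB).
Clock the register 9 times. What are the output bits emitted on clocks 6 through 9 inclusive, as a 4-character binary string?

reg_0 = 0x2CA4
clock 1: out=0, reg = 0x9652
clock 2: out=0, reg = 0x4B29
clock 3: out=1, reg = 0xA594
clock 4: out=0, reg = 0xD2CA
clock 5: out=0, reg = 0xE965
clock 6: out=1, reg = 0xF4B2
clock 7: out=0, reg = 0xFA59
clock 8: out=1, reg = 0xFD2C
clock 9: out=0, reg = 0x7E96

1010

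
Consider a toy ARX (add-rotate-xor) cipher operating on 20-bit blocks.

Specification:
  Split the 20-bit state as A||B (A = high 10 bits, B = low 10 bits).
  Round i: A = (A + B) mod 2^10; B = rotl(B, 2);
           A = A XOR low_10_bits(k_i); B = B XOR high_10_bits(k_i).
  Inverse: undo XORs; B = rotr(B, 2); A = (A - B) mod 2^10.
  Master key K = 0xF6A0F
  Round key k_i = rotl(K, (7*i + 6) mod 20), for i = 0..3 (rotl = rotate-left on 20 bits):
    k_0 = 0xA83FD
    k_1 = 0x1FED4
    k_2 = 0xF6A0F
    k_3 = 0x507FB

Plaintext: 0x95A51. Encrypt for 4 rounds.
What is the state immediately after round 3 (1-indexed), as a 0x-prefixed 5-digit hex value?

0xDDC49

s_0 = plaintext = 0x95A51
s_1 = Round(s_0, k_0) = 0xD6BE6
s_2 = Round(s_1, k_1) = 0x653E4
s_3 = Round(s_2, k_2) = 0xDDC49
s_4 = Round(s_3, k_3) = 0x0EC65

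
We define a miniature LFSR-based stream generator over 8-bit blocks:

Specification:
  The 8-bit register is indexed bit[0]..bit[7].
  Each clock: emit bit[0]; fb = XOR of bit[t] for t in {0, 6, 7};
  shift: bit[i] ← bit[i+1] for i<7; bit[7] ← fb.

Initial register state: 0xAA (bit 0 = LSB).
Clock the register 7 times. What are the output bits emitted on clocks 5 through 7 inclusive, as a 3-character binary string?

reg_0 = 0xAA
clock 1: out=0, reg = 0xD5
clock 2: out=1, reg = 0xEA
clock 3: out=0, reg = 0x75
clock 4: out=1, reg = 0x3A
clock 5: out=0, reg = 0x1D
clock 6: out=1, reg = 0x8E
clock 7: out=0, reg = 0xC7

010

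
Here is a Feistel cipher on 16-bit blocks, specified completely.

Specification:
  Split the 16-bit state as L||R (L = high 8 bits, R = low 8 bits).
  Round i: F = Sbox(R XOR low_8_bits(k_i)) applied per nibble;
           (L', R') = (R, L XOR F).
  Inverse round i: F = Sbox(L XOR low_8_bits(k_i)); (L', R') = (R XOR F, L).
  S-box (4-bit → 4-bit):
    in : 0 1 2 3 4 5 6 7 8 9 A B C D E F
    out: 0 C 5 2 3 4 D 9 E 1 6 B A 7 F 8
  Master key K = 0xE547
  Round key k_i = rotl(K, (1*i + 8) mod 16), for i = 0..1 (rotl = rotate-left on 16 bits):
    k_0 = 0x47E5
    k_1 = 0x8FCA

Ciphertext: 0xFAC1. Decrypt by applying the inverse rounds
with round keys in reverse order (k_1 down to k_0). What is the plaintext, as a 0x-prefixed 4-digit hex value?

0xF9E1

s_0 = ciphertext = 0xFAC1
s_1 = InvRound(s_0, k_1) = 0xE1FA
s_2 = InvRound(s_1, k_0) = 0xF9E1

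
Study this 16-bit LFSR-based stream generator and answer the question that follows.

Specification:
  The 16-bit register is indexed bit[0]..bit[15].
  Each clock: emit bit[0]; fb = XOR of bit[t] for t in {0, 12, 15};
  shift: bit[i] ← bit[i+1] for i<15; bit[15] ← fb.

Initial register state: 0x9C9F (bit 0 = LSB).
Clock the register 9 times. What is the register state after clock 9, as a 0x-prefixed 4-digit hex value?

0x9ECE

reg_0 = 0x9C9F
clock 1: out=1, reg = 0xCE4F
clock 2: out=1, reg = 0x6727
clock 3: out=1, reg = 0xB393
clock 4: out=1, reg = 0xD9C9
clock 5: out=1, reg = 0xECE4
clock 6: out=0, reg = 0xF672
clock 7: out=0, reg = 0x7B39
clock 8: out=1, reg = 0x3D9C
clock 9: out=0, reg = 0x9ECE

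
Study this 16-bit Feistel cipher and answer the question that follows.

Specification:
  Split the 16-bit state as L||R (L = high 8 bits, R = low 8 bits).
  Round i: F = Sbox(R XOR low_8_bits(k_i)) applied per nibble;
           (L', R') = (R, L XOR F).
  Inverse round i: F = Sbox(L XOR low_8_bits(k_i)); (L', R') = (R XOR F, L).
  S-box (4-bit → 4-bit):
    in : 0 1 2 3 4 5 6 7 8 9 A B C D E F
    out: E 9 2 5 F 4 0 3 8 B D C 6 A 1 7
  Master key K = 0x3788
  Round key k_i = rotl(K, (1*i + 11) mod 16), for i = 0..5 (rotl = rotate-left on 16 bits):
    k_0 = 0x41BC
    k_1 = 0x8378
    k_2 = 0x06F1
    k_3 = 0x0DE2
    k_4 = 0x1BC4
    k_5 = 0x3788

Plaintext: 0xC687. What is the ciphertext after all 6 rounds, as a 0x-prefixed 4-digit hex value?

s_0 = plaintext = 0xC687
s_1 = Round(s_0, k_0) = 0x879A
s_2 = Round(s_1, k_1) = 0x9A95
s_3 = Round(s_2, k_2) = 0x9595
s_4 = Round(s_3, k_3) = 0x95A6
s_5 = Round(s_4, k_4) = 0xA697
s_6 = Round(s_5, k_5) = 0x9731

0x9731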